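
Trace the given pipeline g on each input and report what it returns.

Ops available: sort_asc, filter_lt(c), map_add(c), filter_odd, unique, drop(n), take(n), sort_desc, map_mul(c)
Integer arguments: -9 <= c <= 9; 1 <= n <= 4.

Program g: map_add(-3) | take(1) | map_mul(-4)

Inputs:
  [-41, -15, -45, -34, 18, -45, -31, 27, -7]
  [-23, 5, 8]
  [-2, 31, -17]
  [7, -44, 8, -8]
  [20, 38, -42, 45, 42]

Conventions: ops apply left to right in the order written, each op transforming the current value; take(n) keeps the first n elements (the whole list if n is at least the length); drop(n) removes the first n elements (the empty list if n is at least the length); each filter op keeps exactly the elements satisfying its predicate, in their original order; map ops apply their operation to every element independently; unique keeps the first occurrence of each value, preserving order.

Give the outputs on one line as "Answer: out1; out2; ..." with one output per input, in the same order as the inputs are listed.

Execution, op by op:
  [-41, -15, -45, -34, 18, -45, -31, 27, -7] -> [-44, -18, -48, -37, 15, -48, -34, 24, -10] -> [-44] -> [176]
  [-23, 5, 8] -> [-26, 2, 5] -> [-26] -> [104]
  [-2, 31, -17] -> [-5, 28, -20] -> [-5] -> [20]
  [7, -44, 8, -8] -> [4, -47, 5, -11] -> [4] -> [-16]
  [20, 38, -42, 45, 42] -> [17, 35, -45, 42, 39] -> [17] -> [-68]

[176]; [104]; [20]; [-16]; [-68]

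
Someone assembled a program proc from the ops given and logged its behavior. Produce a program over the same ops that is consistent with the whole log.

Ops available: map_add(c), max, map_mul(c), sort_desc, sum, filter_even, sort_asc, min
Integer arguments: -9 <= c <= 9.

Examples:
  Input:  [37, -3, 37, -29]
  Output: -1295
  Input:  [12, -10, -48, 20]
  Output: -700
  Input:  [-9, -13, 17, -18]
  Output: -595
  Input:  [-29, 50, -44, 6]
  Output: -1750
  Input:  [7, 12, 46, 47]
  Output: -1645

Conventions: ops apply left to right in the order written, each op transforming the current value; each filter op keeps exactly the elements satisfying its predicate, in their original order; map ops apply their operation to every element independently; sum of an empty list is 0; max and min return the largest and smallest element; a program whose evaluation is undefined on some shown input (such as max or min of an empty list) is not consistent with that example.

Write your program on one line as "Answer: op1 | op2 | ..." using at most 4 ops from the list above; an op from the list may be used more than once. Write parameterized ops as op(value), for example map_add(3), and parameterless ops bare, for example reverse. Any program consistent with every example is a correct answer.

map_mul(5) | sort_desc | map_mul(-7) | min

Check, running the answer program on each example:
  [37, -3, 37, -29] -> [185, -15, 185, -145] -> [185, 185, -15, -145] -> [-1295, -1295, 105, 1015] -> -1295
  [12, -10, -48, 20] -> [60, -50, -240, 100] -> [100, 60, -50, -240] -> [-700, -420, 350, 1680] -> -700
  [-9, -13, 17, -18] -> [-45, -65, 85, -90] -> [85, -45, -65, -90] -> [-595, 315, 455, 630] -> -595
  [-29, 50, -44, 6] -> [-145, 250, -220, 30] -> [250, 30, -145, -220] -> [-1750, -210, 1015, 1540] -> -1750
  [7, 12, 46, 47] -> [35, 60, 230, 235] -> [235, 230, 60, 35] -> [-1645, -1610, -420, -245] -> -1645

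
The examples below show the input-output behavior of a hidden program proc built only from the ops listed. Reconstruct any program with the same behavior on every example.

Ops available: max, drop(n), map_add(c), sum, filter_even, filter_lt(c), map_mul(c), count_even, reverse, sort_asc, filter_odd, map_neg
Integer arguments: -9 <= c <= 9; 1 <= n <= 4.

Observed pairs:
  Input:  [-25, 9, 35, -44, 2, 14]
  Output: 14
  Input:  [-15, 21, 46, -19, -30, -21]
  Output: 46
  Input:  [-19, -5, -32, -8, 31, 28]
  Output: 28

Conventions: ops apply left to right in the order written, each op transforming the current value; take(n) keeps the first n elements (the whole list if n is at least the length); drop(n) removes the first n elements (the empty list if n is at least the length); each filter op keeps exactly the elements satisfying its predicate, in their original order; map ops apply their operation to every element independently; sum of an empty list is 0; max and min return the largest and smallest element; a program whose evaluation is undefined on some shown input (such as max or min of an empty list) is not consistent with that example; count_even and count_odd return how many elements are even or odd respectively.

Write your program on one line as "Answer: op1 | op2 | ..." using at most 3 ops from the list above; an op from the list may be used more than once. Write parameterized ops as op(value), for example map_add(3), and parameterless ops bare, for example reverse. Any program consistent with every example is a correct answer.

filter_even | max

Check, running the answer program on each example:
  [-25, 9, 35, -44, 2, 14] -> [-44, 2, 14] -> 14
  [-15, 21, 46, -19, -30, -21] -> [46, -30] -> 46
  [-19, -5, -32, -8, 31, 28] -> [-32, -8, 28] -> 28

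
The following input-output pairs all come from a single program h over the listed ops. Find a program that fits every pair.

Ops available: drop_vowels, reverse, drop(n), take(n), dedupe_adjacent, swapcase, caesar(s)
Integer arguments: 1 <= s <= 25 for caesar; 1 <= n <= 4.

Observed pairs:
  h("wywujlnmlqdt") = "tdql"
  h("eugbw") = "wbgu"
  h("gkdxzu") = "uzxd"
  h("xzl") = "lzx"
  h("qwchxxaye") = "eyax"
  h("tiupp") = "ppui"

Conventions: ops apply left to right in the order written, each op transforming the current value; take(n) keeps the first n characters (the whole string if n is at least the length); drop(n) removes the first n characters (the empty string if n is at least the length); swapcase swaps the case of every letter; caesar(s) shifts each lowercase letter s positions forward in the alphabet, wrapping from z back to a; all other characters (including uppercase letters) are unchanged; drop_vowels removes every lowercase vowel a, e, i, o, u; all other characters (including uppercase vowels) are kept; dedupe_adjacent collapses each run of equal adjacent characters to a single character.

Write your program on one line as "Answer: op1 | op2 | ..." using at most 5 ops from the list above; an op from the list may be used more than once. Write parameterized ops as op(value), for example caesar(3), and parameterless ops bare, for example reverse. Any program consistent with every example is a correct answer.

reverse | swapcase | take(4) | swapcase

Check, running the answer program on each example:
  "wywujlnmlqdt" -> "tdqlmnljuwyw" -> "TDQLMNLJUWYW" -> "TDQL" -> "tdql"
  "eugbw" -> "wbgue" -> "WBGUE" -> "WBGU" -> "wbgu"
  "gkdxzu" -> "uzxdkg" -> "UZXDKG" -> "UZXD" -> "uzxd"
  "xzl" -> "lzx" -> "LZX" -> "LZX" -> "lzx"
  "qwchxxaye" -> "eyaxxhcwq" -> "EYAXXHCWQ" -> "EYAX" -> "eyax"
  "tiupp" -> "ppuit" -> "PPUIT" -> "PPUI" -> "ppui"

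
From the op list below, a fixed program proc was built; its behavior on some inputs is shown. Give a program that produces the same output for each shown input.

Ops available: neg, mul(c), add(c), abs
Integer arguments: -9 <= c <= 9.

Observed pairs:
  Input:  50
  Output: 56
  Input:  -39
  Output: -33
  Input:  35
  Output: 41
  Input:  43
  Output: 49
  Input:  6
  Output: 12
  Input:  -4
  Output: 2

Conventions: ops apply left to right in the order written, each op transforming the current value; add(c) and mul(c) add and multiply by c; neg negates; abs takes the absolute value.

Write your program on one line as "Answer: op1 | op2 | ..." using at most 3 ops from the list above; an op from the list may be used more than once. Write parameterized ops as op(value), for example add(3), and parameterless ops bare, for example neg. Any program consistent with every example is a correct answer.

neg | add(-6) | mul(-1)

Check, running the answer program on each example:
  50 -> -50 -> -56 -> 56
  -39 -> 39 -> 33 -> -33
  35 -> -35 -> -41 -> 41
  43 -> -43 -> -49 -> 49
  6 -> -6 -> -12 -> 12
  -4 -> 4 -> -2 -> 2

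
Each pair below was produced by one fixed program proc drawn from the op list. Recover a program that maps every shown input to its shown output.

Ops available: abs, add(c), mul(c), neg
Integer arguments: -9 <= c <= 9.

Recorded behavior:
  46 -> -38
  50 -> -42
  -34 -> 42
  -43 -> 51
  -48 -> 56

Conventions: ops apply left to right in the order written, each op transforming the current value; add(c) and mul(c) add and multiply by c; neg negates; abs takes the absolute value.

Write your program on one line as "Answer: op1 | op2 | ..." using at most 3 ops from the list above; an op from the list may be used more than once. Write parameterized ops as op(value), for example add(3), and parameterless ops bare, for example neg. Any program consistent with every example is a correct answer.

neg | add(8)

Check, running the answer program on each example:
  46 -> -46 -> -38
  50 -> -50 -> -42
  -34 -> 34 -> 42
  -43 -> 43 -> 51
  -48 -> 48 -> 56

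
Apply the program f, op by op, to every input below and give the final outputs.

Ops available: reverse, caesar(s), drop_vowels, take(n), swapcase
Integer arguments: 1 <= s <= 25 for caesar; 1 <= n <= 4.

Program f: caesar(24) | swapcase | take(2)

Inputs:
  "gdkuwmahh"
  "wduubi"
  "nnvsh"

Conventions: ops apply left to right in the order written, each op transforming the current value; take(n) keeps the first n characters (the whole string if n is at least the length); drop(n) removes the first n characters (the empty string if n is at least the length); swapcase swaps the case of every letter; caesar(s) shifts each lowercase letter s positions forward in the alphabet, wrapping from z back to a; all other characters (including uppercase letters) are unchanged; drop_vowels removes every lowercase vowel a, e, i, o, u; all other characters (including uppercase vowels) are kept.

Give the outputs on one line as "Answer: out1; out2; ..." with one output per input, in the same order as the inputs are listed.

Execution, op by op:
  "gdkuwmahh" -> "ebisukyff" -> "EBISUKYFF" -> "EB"
  "wduubi" -> "ubsszg" -> "UBSSZG" -> "UB"
  "nnvsh" -> "lltqf" -> "LLTQF" -> "LL"

"EB"; "UB"; "LL"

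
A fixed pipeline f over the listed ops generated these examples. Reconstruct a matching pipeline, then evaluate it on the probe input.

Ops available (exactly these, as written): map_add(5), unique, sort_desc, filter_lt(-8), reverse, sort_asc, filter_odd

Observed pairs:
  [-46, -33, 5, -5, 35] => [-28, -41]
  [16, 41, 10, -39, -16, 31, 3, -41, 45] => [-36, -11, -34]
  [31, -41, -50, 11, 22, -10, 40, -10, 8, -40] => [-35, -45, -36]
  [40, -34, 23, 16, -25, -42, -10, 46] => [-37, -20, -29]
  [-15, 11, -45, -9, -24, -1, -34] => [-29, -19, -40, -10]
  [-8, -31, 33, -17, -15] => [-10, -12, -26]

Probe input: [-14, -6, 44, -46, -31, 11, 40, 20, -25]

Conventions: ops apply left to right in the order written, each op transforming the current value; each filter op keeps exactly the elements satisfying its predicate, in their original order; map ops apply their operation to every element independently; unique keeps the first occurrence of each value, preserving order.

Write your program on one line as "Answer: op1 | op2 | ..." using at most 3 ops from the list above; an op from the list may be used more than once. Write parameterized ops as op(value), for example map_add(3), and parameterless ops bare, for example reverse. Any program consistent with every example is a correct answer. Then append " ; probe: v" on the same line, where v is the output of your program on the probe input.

map_add(5) | reverse | filter_lt(-8) ; probe: [-20, -26, -41, -9]

Check, running the answer program on each example:
  [-46, -33, 5, -5, 35] -> [-41, -28, 10, 0, 40] -> [40, 0, 10, -28, -41] -> [-28, -41]
  [16, 41, 10, -39, -16, 31, 3, -41, 45] -> [21, 46, 15, -34, -11, 36, 8, -36, 50] -> [50, -36, 8, 36, -11, -34, 15, 46, 21] -> [-36, -11, -34]
  [31, -41, -50, 11, 22, -10, 40, -10, 8, -40] -> [36, -36, -45, 16, 27, -5, 45, -5, 13, -35] -> [-35, 13, -5, 45, -5, 27, 16, -45, -36, 36] -> [-35, -45, -36]
  [40, -34, 23, 16, -25, -42, -10, 46] -> [45, -29, 28, 21, -20, -37, -5, 51] -> [51, -5, -37, -20, 21, 28, -29, 45] -> [-37, -20, -29]
  [-15, 11, -45, -9, -24, -1, -34] -> [-10, 16, -40, -4, -19, 4, -29] -> [-29, 4, -19, -4, -40, 16, -10] -> [-29, -19, -40, -10]
  [-8, -31, 33, -17, -15] -> [-3, -26, 38, -12, -10] -> [-10, -12, 38, -26, -3] -> [-10, -12, -26]
  probe: [-14, -6, 44, -46, -31, 11, 40, 20, -25] -> [-9, -1, 49, -41, -26, 16, 45, 25, -20] -> [-20, 25, 45, 16, -26, -41, 49, -1, -9] -> [-20, -26, -41, -9]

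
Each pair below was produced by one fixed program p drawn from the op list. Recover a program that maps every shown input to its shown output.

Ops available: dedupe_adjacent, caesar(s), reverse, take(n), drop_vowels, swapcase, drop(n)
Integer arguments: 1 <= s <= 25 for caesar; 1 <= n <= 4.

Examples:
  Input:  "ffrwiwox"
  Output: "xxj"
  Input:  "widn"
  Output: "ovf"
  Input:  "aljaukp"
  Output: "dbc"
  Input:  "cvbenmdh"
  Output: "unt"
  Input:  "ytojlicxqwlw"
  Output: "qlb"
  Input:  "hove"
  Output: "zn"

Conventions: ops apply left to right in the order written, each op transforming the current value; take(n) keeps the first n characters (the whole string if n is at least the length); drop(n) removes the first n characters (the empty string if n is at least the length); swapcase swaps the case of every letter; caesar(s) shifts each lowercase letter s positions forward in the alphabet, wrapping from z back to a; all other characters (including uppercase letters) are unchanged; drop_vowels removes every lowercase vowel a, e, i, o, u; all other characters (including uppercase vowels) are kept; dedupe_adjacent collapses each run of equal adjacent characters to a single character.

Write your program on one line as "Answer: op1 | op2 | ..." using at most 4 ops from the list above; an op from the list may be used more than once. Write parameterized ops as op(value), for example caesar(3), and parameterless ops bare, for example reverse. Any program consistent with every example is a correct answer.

drop_vowels | take(3) | caesar(18)

Check, running the answer program on each example:
  "ffrwiwox" -> "ffrwwx" -> "ffr" -> "xxj"
  "widn" -> "wdn" -> "wdn" -> "ovf"
  "aljaukp" -> "ljkp" -> "ljk" -> "dbc"
  "cvbenmdh" -> "cvbnmdh" -> "cvb" -> "unt"
  "ytojlicxqwlw" -> "ytjlcxqwlw" -> "ytj" -> "qlb"
  "hove" -> "hv" -> "hv" -> "zn"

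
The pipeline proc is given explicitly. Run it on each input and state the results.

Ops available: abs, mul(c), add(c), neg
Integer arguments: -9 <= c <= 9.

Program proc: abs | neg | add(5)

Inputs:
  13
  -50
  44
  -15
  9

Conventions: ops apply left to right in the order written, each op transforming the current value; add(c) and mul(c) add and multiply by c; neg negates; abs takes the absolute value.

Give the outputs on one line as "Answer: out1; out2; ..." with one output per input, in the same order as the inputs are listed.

Execution, op by op:
  13 -> 13 -> -13 -> -8
  -50 -> 50 -> -50 -> -45
  44 -> 44 -> -44 -> -39
  -15 -> 15 -> -15 -> -10
  9 -> 9 -> -9 -> -4

-8; -45; -39; -10; -4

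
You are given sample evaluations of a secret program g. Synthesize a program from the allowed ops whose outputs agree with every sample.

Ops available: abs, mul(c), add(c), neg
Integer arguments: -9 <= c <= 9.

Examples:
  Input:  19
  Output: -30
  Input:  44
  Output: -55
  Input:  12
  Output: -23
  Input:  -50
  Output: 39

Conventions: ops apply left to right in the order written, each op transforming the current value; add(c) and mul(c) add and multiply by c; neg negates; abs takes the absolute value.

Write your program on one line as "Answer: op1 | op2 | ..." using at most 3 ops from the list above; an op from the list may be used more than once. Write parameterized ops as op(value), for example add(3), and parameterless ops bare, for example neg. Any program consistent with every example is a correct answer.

neg | add(-3) | add(-8)

Check, running the answer program on each example:
  19 -> -19 -> -22 -> -30
  44 -> -44 -> -47 -> -55
  12 -> -12 -> -15 -> -23
  -50 -> 50 -> 47 -> 39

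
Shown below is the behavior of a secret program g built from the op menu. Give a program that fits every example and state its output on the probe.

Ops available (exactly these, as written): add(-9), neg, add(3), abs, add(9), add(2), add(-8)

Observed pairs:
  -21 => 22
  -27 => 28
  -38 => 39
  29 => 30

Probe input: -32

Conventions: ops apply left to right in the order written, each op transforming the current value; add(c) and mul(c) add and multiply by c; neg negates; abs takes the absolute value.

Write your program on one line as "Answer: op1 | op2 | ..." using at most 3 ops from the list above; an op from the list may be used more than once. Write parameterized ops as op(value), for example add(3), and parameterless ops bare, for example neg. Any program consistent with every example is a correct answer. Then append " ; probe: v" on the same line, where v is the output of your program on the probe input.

abs | add(-8) | add(9) ; probe: 33

Check, running the answer program on each example:
  -21 -> 21 -> 13 -> 22
  -27 -> 27 -> 19 -> 28
  -38 -> 38 -> 30 -> 39
  29 -> 29 -> 21 -> 30
  probe: -32 -> 32 -> 24 -> 33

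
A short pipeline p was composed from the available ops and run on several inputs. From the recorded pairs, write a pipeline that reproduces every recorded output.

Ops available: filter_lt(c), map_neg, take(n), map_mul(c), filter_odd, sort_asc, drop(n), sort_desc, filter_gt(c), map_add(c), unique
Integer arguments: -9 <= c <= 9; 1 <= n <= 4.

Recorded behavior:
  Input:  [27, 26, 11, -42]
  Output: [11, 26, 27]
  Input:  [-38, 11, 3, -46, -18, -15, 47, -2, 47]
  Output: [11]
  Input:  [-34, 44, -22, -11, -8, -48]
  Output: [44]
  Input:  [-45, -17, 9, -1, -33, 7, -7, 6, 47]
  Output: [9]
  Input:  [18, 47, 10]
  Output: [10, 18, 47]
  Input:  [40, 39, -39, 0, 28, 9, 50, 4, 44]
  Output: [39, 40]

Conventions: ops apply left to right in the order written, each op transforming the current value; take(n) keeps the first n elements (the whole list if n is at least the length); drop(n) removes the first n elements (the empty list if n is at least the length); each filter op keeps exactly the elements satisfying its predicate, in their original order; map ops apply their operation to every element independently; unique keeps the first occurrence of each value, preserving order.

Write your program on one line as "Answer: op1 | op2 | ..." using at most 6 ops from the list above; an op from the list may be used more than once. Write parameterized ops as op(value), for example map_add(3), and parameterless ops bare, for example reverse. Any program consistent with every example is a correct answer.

map_neg | take(4) | sort_desc | filter_lt(-3) | map_neg

Check, running the answer program on each example:
  [27, 26, 11, -42] -> [-27, -26, -11, 42] -> [-27, -26, -11, 42] -> [42, -11, -26, -27] -> [-11, -26, -27] -> [11, 26, 27]
  [-38, 11, 3, -46, -18, -15, 47, -2, 47] -> [38, -11, -3, 46, 18, 15, -47, 2, -47] -> [38, -11, -3, 46] -> [46, 38, -3, -11] -> [-11] -> [11]
  [-34, 44, -22, -11, -8, -48] -> [34, -44, 22, 11, 8, 48] -> [34, -44, 22, 11] -> [34, 22, 11, -44] -> [-44] -> [44]
  [-45, -17, 9, -1, -33, 7, -7, 6, 47] -> [45, 17, -9, 1, 33, -7, 7, -6, -47] -> [45, 17, -9, 1] -> [45, 17, 1, -9] -> [-9] -> [9]
  [18, 47, 10] -> [-18, -47, -10] -> [-18, -47, -10] -> [-10, -18, -47] -> [-10, -18, -47] -> [10, 18, 47]
  [40, 39, -39, 0, 28, 9, 50, 4, 44] -> [-40, -39, 39, 0, -28, -9, -50, -4, -44] -> [-40, -39, 39, 0] -> [39, 0, -39, -40] -> [-39, -40] -> [39, 40]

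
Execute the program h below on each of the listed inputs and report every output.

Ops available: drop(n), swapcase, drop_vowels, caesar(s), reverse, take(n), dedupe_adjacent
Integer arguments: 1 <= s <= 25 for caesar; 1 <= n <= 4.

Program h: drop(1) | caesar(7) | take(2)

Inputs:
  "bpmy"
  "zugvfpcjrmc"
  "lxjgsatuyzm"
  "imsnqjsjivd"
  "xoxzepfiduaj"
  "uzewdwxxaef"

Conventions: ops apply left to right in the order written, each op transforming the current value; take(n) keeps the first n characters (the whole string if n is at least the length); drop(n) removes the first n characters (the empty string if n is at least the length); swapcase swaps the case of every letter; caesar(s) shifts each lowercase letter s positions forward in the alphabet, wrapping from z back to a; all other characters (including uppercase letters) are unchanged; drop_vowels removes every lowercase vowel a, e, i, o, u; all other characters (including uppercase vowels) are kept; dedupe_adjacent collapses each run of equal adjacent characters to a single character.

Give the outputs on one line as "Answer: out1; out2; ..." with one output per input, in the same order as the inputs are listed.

Execution, op by op:
  "bpmy" -> "pmy" -> "wtf" -> "wt"
  "zugvfpcjrmc" -> "ugvfpcjrmc" -> "bncmwjqytj" -> "bn"
  "lxjgsatuyzm" -> "xjgsatuyzm" -> "eqnzhabfgt" -> "eq"
  "imsnqjsjivd" -> "msnqjsjivd" -> "tzuxqzqpck" -> "tz"
  "xoxzepfiduaj" -> "oxzepfiduaj" -> "veglwmpkbhq" -> "ve"
  "uzewdwxxaef" -> "zewdwxxaef" -> "gldkdeehlm" -> "gl"

"wt"; "bn"; "eq"; "tz"; "ve"; "gl"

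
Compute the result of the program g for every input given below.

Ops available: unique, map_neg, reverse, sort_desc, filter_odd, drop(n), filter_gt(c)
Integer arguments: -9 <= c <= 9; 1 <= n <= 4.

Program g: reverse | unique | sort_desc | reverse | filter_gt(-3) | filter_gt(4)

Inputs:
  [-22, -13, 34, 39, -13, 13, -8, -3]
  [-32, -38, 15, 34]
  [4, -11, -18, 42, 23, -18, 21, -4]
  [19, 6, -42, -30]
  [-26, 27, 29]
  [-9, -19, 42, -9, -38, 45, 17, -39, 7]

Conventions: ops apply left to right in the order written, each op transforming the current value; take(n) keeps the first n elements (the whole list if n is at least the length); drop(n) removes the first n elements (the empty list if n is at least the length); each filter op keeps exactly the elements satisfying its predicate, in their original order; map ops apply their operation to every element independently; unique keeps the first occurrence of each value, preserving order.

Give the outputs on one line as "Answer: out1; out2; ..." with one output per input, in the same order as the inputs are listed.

Execution, op by op:
  [-22, -13, 34, 39, -13, 13, -8, -3] -> [-3, -8, 13, -13, 39, 34, -13, -22] -> [-3, -8, 13, -13, 39, 34, -22] -> [39, 34, 13, -3, -8, -13, -22] -> [-22, -13, -8, -3, 13, 34, 39] -> [13, 34, 39] -> [13, 34, 39]
  [-32, -38, 15, 34] -> [34, 15, -38, -32] -> [34, 15, -38, -32] -> [34, 15, -32, -38] -> [-38, -32, 15, 34] -> [15, 34] -> [15, 34]
  [4, -11, -18, 42, 23, -18, 21, -4] -> [-4, 21, -18, 23, 42, -18, -11, 4] -> [-4, 21, -18, 23, 42, -11, 4] -> [42, 23, 21, 4, -4, -11, -18] -> [-18, -11, -4, 4, 21, 23, 42] -> [4, 21, 23, 42] -> [21, 23, 42]
  [19, 6, -42, -30] -> [-30, -42, 6, 19] -> [-30, -42, 6, 19] -> [19, 6, -30, -42] -> [-42, -30, 6, 19] -> [6, 19] -> [6, 19]
  [-26, 27, 29] -> [29, 27, -26] -> [29, 27, -26] -> [29, 27, -26] -> [-26, 27, 29] -> [27, 29] -> [27, 29]
  [-9, -19, 42, -9, -38, 45, 17, -39, 7] -> [7, -39, 17, 45, -38, -9, 42, -19, -9] -> [7, -39, 17, 45, -38, -9, 42, -19] -> [45, 42, 17, 7, -9, -19, -38, -39] -> [-39, -38, -19, -9, 7, 17, 42, 45] -> [7, 17, 42, 45] -> [7, 17, 42, 45]

[13, 34, 39]; [15, 34]; [21, 23, 42]; [6, 19]; [27, 29]; [7, 17, 42, 45]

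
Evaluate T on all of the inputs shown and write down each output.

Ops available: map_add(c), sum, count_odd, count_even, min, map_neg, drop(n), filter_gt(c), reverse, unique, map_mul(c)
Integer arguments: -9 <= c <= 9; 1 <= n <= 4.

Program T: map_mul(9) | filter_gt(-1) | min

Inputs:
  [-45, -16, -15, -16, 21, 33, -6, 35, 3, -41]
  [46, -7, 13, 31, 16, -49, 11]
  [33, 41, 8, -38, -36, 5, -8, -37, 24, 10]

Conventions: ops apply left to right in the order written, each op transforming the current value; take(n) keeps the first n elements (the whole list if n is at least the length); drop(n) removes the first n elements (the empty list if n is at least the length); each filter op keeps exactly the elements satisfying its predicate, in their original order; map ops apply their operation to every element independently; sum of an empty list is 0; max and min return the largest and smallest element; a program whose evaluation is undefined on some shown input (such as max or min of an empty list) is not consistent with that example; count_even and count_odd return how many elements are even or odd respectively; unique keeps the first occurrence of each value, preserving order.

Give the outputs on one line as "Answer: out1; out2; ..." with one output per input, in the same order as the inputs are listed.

27; 99; 45

Execution, op by op:
  [-45, -16, -15, -16, 21, 33, -6, 35, 3, -41] -> [-405, -144, -135, -144, 189, 297, -54, 315, 27, -369] -> [189, 297, 315, 27] -> 27
  [46, -7, 13, 31, 16, -49, 11] -> [414, -63, 117, 279, 144, -441, 99] -> [414, 117, 279, 144, 99] -> 99
  [33, 41, 8, -38, -36, 5, -8, -37, 24, 10] -> [297, 369, 72, -342, -324, 45, -72, -333, 216, 90] -> [297, 369, 72, 45, 216, 90] -> 45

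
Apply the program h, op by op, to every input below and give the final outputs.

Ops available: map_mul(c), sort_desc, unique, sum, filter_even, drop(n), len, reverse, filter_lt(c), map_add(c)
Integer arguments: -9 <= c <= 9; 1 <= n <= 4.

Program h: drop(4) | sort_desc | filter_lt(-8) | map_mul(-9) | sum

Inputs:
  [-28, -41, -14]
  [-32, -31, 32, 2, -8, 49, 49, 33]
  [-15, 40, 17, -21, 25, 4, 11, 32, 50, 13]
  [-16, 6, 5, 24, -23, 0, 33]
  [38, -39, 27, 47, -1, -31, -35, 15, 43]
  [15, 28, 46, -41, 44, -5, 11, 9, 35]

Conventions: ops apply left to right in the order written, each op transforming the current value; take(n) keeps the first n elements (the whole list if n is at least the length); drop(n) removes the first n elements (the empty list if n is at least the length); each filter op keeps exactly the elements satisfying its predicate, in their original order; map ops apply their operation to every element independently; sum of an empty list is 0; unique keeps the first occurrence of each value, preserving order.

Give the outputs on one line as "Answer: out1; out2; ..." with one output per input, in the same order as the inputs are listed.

0; 0; 0; 207; 594; 0

Execution, op by op:
  [-28, -41, -14] -> [] -> [] -> [] -> [] -> 0
  [-32, -31, 32, 2, -8, 49, 49, 33] -> [-8, 49, 49, 33] -> [49, 49, 33, -8] -> [] -> [] -> 0
  [-15, 40, 17, -21, 25, 4, 11, 32, 50, 13] -> [25, 4, 11, 32, 50, 13] -> [50, 32, 25, 13, 11, 4] -> [] -> [] -> 0
  [-16, 6, 5, 24, -23, 0, 33] -> [-23, 0, 33] -> [33, 0, -23] -> [-23] -> [207] -> 207
  [38, -39, 27, 47, -1, -31, -35, 15, 43] -> [-1, -31, -35, 15, 43] -> [43, 15, -1, -31, -35] -> [-31, -35] -> [279, 315] -> 594
  [15, 28, 46, -41, 44, -5, 11, 9, 35] -> [44, -5, 11, 9, 35] -> [44, 35, 11, 9, -5] -> [] -> [] -> 0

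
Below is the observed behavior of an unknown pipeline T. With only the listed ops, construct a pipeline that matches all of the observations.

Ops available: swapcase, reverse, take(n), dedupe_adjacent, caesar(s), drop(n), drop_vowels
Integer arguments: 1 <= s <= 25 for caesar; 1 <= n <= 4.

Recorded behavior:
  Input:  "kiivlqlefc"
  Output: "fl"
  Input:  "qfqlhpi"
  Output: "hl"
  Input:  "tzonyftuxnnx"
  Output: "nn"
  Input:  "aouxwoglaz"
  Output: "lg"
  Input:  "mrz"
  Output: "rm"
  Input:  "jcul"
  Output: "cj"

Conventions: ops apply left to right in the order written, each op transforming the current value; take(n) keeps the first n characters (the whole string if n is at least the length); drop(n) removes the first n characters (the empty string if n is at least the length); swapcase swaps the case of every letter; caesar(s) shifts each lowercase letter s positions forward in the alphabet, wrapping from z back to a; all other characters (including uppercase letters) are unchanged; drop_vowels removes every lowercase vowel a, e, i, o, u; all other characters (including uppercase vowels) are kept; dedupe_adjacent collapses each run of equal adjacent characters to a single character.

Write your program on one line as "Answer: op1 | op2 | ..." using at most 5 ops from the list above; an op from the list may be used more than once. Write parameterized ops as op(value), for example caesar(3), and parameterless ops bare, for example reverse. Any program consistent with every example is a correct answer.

drop_vowels | reverse | take(3) | drop(1)

Check, running the answer program on each example:
  "kiivlqlefc" -> "kvlqlfc" -> "cflqlvk" -> "cfl" -> "fl"
  "qfqlhpi" -> "qfqlhp" -> "phlqfq" -> "phl" -> "hl"
  "tzonyftuxnnx" -> "tznyftxnnx" -> "xnnxtfynzt" -> "xnn" -> "nn"
  "aouxwoglaz" -> "xwglz" -> "zlgwx" -> "zlg" -> "lg"
  "mrz" -> "mrz" -> "zrm" -> "zrm" -> "rm"
  "jcul" -> "jcl" -> "lcj" -> "lcj" -> "cj"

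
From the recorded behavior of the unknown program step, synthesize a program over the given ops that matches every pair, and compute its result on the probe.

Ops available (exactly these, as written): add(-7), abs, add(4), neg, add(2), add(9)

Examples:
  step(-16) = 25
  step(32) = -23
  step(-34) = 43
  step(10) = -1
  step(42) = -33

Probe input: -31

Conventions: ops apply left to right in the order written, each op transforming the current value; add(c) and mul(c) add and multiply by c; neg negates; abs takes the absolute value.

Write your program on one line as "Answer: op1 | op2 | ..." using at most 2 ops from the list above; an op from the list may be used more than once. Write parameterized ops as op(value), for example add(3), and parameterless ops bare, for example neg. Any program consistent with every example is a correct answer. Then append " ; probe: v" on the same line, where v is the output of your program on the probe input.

neg | add(9) ; probe: 40

Check, running the answer program on each example:
  -16 -> 16 -> 25
  32 -> -32 -> -23
  -34 -> 34 -> 43
  10 -> -10 -> -1
  42 -> -42 -> -33
  probe: -31 -> 31 -> 40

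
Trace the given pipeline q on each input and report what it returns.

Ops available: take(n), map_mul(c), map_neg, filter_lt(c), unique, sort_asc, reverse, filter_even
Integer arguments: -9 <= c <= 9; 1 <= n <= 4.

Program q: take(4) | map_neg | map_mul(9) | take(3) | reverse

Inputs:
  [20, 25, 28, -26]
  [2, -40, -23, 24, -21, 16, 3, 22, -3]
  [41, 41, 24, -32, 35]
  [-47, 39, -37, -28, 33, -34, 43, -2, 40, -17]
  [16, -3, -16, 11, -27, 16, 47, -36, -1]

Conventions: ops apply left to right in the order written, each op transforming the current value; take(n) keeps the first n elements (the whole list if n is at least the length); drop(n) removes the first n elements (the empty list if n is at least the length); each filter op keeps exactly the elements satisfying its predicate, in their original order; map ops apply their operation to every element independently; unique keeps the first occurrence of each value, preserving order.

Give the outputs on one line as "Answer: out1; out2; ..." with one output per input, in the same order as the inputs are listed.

Execution, op by op:
  [20, 25, 28, -26] -> [20, 25, 28, -26] -> [-20, -25, -28, 26] -> [-180, -225, -252, 234] -> [-180, -225, -252] -> [-252, -225, -180]
  [2, -40, -23, 24, -21, 16, 3, 22, -3] -> [2, -40, -23, 24] -> [-2, 40, 23, -24] -> [-18, 360, 207, -216] -> [-18, 360, 207] -> [207, 360, -18]
  [41, 41, 24, -32, 35] -> [41, 41, 24, -32] -> [-41, -41, -24, 32] -> [-369, -369, -216, 288] -> [-369, -369, -216] -> [-216, -369, -369]
  [-47, 39, -37, -28, 33, -34, 43, -2, 40, -17] -> [-47, 39, -37, -28] -> [47, -39, 37, 28] -> [423, -351, 333, 252] -> [423, -351, 333] -> [333, -351, 423]
  [16, -3, -16, 11, -27, 16, 47, -36, -1] -> [16, -3, -16, 11] -> [-16, 3, 16, -11] -> [-144, 27, 144, -99] -> [-144, 27, 144] -> [144, 27, -144]

[-252, -225, -180]; [207, 360, -18]; [-216, -369, -369]; [333, -351, 423]; [144, 27, -144]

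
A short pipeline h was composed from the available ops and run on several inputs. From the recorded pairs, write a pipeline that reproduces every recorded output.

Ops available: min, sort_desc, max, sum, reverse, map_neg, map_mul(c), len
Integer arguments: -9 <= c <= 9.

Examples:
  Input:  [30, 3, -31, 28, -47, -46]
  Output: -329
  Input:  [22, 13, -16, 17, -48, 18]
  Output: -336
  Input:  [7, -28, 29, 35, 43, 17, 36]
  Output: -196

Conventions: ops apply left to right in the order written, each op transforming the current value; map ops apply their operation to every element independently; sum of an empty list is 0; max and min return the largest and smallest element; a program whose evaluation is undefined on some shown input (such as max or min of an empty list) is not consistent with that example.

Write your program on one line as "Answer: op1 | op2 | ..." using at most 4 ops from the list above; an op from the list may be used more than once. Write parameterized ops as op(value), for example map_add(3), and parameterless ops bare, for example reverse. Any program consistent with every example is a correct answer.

map_mul(7) | sort_desc | min

Check, running the answer program on each example:
  [30, 3, -31, 28, -47, -46] -> [210, 21, -217, 196, -329, -322] -> [210, 196, 21, -217, -322, -329] -> -329
  [22, 13, -16, 17, -48, 18] -> [154, 91, -112, 119, -336, 126] -> [154, 126, 119, 91, -112, -336] -> -336
  [7, -28, 29, 35, 43, 17, 36] -> [49, -196, 203, 245, 301, 119, 252] -> [301, 252, 245, 203, 119, 49, -196] -> -196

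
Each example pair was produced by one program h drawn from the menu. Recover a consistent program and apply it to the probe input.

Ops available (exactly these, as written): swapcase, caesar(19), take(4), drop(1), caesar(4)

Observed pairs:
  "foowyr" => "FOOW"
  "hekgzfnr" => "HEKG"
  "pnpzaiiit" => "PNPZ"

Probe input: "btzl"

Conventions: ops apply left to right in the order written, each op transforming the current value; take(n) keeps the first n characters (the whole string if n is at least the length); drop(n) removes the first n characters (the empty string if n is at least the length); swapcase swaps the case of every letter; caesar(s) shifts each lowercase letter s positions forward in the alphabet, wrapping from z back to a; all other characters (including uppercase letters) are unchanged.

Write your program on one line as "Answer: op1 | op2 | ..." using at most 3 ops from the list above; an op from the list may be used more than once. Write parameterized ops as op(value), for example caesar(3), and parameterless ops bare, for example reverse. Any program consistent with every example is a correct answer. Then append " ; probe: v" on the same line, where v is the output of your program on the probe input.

swapcase | take(4) ; probe: "BTZL"

Check, running the answer program on each example:
  "foowyr" -> "FOOWYR" -> "FOOW"
  "hekgzfnr" -> "HEKGZFNR" -> "HEKG"
  "pnpzaiiit" -> "PNPZAIIIT" -> "PNPZ"
  probe: "btzl" -> "BTZL" -> "BTZL"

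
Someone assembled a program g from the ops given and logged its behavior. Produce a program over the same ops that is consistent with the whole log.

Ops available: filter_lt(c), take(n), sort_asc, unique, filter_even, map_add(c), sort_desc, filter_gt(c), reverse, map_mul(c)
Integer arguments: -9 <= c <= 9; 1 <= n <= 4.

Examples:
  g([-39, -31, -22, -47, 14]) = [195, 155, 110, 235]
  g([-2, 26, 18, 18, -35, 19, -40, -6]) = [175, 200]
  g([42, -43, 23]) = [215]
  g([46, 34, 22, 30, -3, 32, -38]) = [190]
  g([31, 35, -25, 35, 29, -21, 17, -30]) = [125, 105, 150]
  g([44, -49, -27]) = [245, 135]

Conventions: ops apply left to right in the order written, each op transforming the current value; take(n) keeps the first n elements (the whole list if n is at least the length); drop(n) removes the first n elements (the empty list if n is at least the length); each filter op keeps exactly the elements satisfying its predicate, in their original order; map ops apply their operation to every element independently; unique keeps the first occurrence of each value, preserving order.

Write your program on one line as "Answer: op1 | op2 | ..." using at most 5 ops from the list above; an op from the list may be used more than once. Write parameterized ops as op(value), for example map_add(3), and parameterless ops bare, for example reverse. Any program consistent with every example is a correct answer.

filter_lt(0) | reverse | filter_lt(-8) | reverse | map_mul(-5)

Check, running the answer program on each example:
  [-39, -31, -22, -47, 14] -> [-39, -31, -22, -47] -> [-47, -22, -31, -39] -> [-47, -22, -31, -39] -> [-39, -31, -22, -47] -> [195, 155, 110, 235]
  [-2, 26, 18, 18, -35, 19, -40, -6] -> [-2, -35, -40, -6] -> [-6, -40, -35, -2] -> [-40, -35] -> [-35, -40] -> [175, 200]
  [42, -43, 23] -> [-43] -> [-43] -> [-43] -> [-43] -> [215]
  [46, 34, 22, 30, -3, 32, -38] -> [-3, -38] -> [-38, -3] -> [-38] -> [-38] -> [190]
  [31, 35, -25, 35, 29, -21, 17, -30] -> [-25, -21, -30] -> [-30, -21, -25] -> [-30, -21, -25] -> [-25, -21, -30] -> [125, 105, 150]
  [44, -49, -27] -> [-49, -27] -> [-27, -49] -> [-27, -49] -> [-49, -27] -> [245, 135]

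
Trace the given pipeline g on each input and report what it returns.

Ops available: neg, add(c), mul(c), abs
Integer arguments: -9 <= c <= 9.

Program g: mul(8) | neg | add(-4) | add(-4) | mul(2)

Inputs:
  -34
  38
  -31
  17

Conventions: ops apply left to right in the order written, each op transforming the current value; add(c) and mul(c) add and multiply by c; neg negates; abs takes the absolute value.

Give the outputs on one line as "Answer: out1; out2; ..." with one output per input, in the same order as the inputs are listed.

Execution, op by op:
  -34 -> -272 -> 272 -> 268 -> 264 -> 528
  38 -> 304 -> -304 -> -308 -> -312 -> -624
  -31 -> -248 -> 248 -> 244 -> 240 -> 480
  17 -> 136 -> -136 -> -140 -> -144 -> -288

528; -624; 480; -288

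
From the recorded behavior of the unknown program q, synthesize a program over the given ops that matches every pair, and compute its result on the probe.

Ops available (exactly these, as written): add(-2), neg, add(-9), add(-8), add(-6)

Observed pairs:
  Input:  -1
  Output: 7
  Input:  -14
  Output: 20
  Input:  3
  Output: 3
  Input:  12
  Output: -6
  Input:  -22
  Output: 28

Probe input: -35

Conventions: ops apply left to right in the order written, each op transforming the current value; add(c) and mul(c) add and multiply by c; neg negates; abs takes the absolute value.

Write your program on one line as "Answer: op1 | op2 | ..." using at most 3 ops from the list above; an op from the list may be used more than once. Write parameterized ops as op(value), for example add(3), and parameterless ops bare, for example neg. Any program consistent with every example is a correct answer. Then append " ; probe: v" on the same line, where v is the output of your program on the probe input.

add(-6) | neg ; probe: 41

Check, running the answer program on each example:
  -1 -> -7 -> 7
  -14 -> -20 -> 20
  3 -> -3 -> 3
  12 -> 6 -> -6
  -22 -> -28 -> 28
  probe: -35 -> -41 -> 41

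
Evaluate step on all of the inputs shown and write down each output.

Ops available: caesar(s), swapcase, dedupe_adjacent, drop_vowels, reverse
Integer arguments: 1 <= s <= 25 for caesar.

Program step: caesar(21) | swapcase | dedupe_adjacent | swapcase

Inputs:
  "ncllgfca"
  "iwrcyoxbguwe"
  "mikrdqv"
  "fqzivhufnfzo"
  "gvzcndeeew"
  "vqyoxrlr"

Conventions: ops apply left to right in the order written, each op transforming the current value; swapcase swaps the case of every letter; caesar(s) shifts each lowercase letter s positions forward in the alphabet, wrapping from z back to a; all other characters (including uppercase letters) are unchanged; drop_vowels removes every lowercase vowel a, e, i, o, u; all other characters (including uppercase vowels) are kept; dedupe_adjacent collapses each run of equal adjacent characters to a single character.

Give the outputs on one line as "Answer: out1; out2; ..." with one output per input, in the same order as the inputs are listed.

Execution, op by op:
  "ncllgfca" -> "ixggbaxv" -> "IXGGBAXV" -> "IXGBAXV" -> "ixgbaxv"
  "iwrcyoxbguwe" -> "drmxtjswbprz" -> "DRMXTJSWBPRZ" -> "DRMXTJSWBPRZ" -> "drmxtjswbprz"
  "mikrdqv" -> "hdfmylq" -> "HDFMYLQ" -> "HDFMYLQ" -> "hdfmylq"
  "fqzivhufnfzo" -> "aludqcpaiauj" -> "ALUDQCPAIAUJ" -> "ALUDQCPAIAUJ" -> "aludqcpaiauj"
  "gvzcndeeew" -> "bquxiyzzzr" -> "BQUXIYZZZR" -> "BQUXIYZR" -> "bquxiyzr"
  "vqyoxrlr" -> "qltjsmgm" -> "QLTJSMGM" -> "QLTJSMGM" -> "qltjsmgm"

"ixgbaxv"; "drmxtjswbprz"; "hdfmylq"; "aludqcpaiauj"; "bquxiyzr"; "qltjsmgm"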